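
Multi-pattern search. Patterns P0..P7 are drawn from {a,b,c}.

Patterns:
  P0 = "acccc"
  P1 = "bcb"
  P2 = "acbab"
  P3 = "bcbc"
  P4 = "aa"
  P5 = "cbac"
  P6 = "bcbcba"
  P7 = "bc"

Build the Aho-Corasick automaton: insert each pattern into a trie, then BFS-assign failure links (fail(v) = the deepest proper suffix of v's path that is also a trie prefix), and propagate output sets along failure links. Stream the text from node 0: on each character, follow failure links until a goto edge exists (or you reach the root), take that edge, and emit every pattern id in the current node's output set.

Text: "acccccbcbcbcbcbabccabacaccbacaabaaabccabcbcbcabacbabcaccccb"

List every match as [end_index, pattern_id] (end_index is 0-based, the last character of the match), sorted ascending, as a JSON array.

Construct AC machine:
Trie (insert patterns):
  0='ε' goto a→1 b→6 c→14
  1='a' goto a→13 c→2
  2='ac' goto b→9 c→3
  3='acc' goto c→4
  4='accc' goto c→5
  5='acccc' goto ·  [P0 ends]
  6='b' goto c→7
  7='bc' goto b→8  [P7 ends]
  8='bcb' goto c→12  [P1 ends]
  9='acb' goto a→10
  10='acba' goto b→11
  11='acbab' goto ·  [P2 ends]
  12='bcbc' goto b→18  [P3 ends]
  13='aa' goto ·  [P4 ends]
  14='c' goto b→15
  15='cb' goto a→16
  16='cba' goto c→17
  17='cbac' goto ·  [P5 ends]
  18='bcbcb' goto a→19
  19='bcbcba' goto ·  [P6 ends]

Failure links (BFS by depth):
  n1('a'): parent n0 fail=0; on 'a' 0 → fail=0;  out ∅∪∅=∅
  n6('b'): parent n0 fail=0; on 'b' 0 → fail=0;  out ∅∪∅=∅
  n14('c'): parent n0 fail=0; on 'c' 0 → fail=0;  out ∅∪∅=∅
  n2('ac'): parent n1 fail=0; on 'c' 0 → fail=14;  out ∅∪∅=∅
  n7('bc'): parent n6 fail=0; on 'c' 0 → fail=14;  out {7}∪∅={7}
  n13('aa'): parent n1 fail=0; on 'a' 0 → fail=1;  out {4}∪∅={4}
  n15('cb'): parent n14 fail=0; on 'b' 0 → fail=6;  out ∅∪∅=∅
  n3('acc'): parent n2 fail=14; on 'c' 14→0 → fail=14;  out ∅∪∅=∅
  n8('bcb'): parent n7 fail=14; on 'b' 14 → fail=15;  out {1}∪∅={1}
  n9('acb'): parent n2 fail=14; on 'b' 14 → fail=15;  out ∅∪∅=∅
  n16('cba'): parent n15 fail=6; on 'a' 6→0 → fail=1;  out ∅∪∅=∅
  n4('accc'): parent n3 fail=14; on 'c' 14→0 → fail=14;  out ∅∪∅=∅
  n10('acba'): parent n9 fail=15; on 'a' 15 → fail=16;  out ∅∪∅=∅
  n12('bcbc'): parent n8 fail=15; on 'c' 15→6 → fail=7;  out {3}∪{7}={3,7}
  n17('cbac'): parent n16 fail=1; on 'c' 1 → fail=2;  out {5}∪∅={5}
  n5('acccc'): parent n4 fail=14; on 'c' 14→0 → fail=14;  out {0}∪∅={0}
  n11('acbab'): parent n10 fail=16; on 'b' 16→1→0 → fail=6;  out {2}∪∅={2}
  n18('bcbcb'): parent n12 fail=7; on 'b' 7 → fail=8;  out ∅∪{1}={1}
  n19('bcbcba'): parent n18 fail=8; on 'a' 8→15 → fail=16;  out {6}∪∅={6}

Scan:
[0] read 'a'  n0⇒n1
[1] read 'c'  n1⇒n2
[2] read 'c'  n2⇒n3
[3] read 'c'  n3⇒n4
[4] read 'c'  n4⇒n5  → match P0@[0:4]
[5] read 'c'  n5⇒n14 (fail-walked)
[6] read 'b'  n14⇒n15
[7] read 'c'  n15⇒n7 (fail-walked)  → match P7@[6:7]
[8] read 'b'  n7⇒n8  → match P1@[6:8]
[9] read 'c'  n8⇒n12  → match P3@[6:9],P7@[8:9]
[10] read 'b'  n12⇒n18  → match P1@[8:10]
[11] read 'c'  n18⇒n12 (fail-walked)  → match P3@[8:11],P7@[10:11]
[12] read 'b'  n12⇒n18  → match P1@[10:12]
[13] read 'c'  n18⇒n12 (fail-walked)  → match P3@[10:13],P7@[12:13]
[14] read 'b'  n12⇒n18  → match P1@[12:14]
[15] read 'a'  n18⇒n19  → match P6@[10:15]
[16] read 'b'  n19⇒n6 (fail-walked)
[17] read 'c'  n6⇒n7  → match P7@[16:17]
[18] read 'c'  n7⇒n14 (fail-walked)
[19] read 'a'  n14⇒n1 (fail-walked)
[20] read 'b'  n1⇒n6 (fail-walked)
[21] read 'a'  n6⇒n1 (fail-walked)
[22] read 'c'  n1⇒n2
[23] read 'a'  n2⇒n1 (fail-walked)
[24] read 'c'  n1⇒n2
[25] read 'c'  n2⇒n3
[26] read 'b'  n3⇒n15 (fail-walked)
[27] read 'a'  n15⇒n16
[28] read 'c'  n16⇒n17  → match P5@[25:28]
[29] read 'a'  n17⇒n1 (fail-walked)
[30] read 'a'  n1⇒n13  → match P4@[29:30]
[31] read 'b'  n13⇒n6 (fail-walked)
[32] read 'a'  n6⇒n1 (fail-walked)
[33] read 'a'  n1⇒n13  → match P4@[32:33]
[34] read 'a'  n13⇒n13 (fail-walked)  → match P4@[33:34]
[35] read 'b'  n13⇒n6 (fail-walked)
[36] read 'c'  n6⇒n7  → match P7@[35:36]
[37] read 'c'  n7⇒n14 (fail-walked)
[38] read 'a'  n14⇒n1 (fail-walked)
[39] read 'b'  n1⇒n6 (fail-walked)
[40] read 'c'  n6⇒n7  → match P7@[39:40]
[41] read 'b'  n7⇒n8  → match P1@[39:41]
[42] read 'c'  n8⇒n12  → match P3@[39:42],P7@[41:42]
[43] read 'b'  n12⇒n18  → match P1@[41:43]
[44] read 'c'  n18⇒n12 (fail-walked)  → match P3@[41:44],P7@[43:44]
[45] read 'a'  n12⇒n1 (fail-walked)
[46] read 'b'  n1⇒n6 (fail-walked)
[47] read 'a'  n6⇒n1 (fail-walked)
[48] read 'c'  n1⇒n2
[49] read 'b'  n2⇒n9
[50] read 'a'  n9⇒n10
[51] read 'b'  n10⇒n11  → match P2@[47:51]
[52] read 'c'  n11⇒n7 (fail-walked)  → match P7@[51:52]
[53] read 'a'  n7⇒n1 (fail-walked)
[54] read 'c'  n1⇒n2
[55] read 'c'  n2⇒n3
[56] read 'c'  n3⇒n4
[57] read 'c'  n4⇒n5  → match P0@[53:57]
[58] read 'b'  n5⇒n15 (fail-walked)

All matches (sorted): [[4,0],[7,7],[8,1],[9,3],[9,7],[10,1],[11,3],[11,7],[12,1],[13,3],[13,7],[14,1],[15,6],[17,7],[28,5],[30,4],[33,4],[34,4],[36,7],[40,7],[41,1],[42,3],[42,7],[43,1],[44,3],[44,7],[51,2],[52,7],[57,0]]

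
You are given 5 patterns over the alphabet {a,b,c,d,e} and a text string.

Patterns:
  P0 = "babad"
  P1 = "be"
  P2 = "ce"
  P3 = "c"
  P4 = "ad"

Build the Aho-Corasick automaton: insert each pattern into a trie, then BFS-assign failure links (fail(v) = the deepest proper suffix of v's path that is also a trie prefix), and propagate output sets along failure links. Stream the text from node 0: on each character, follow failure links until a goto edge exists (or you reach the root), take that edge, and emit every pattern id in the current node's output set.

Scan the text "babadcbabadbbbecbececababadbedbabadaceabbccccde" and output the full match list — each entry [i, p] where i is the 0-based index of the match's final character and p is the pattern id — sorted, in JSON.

Construct AC machine:
Trie (insert patterns):
  n0 'ε': a→9 b→1 c→7
  n1 'b': a→2 e→6
  n2 'ba': b→3
  n3 'bab': a→4
  n4 'baba': d→5
  n5 'babad': ·  [P0 ends]
  n6 'be': ·  [P1 ends]
  n7 'c': e→8  [P3 ends]
  n8 'ce': ·  [P2 ends]
  n9 'a': d→10
  n10 'ad': ·  [P4 ends]

Failure links (BFS by depth):
  n1('b'): parent n0 fail=0; on 'b' 0 → fail=0;  out ∅∪∅=∅
  n7('c'): parent n0 fail=0; on 'c' 0 → fail=0;  out {3}∪∅={3}
  n9('a'): parent n0 fail=0; on 'a' 0 → fail=0;  out ∅∪∅=∅
  n2('ba'): parent n1 fail=0; on 'a' 0 → fail=9;  out ∅∪∅=∅
  n6('be'): parent n1 fail=0; on 'e' 0 → fail=0;  out {1}∪∅={1}
  n8('ce'): parent n7 fail=0; on 'e' 0 → fail=0;  out {2}∪∅={2}
  n10('ad'): parent n9 fail=0; on 'd' 0 → fail=0;  out {4}∪∅={4}
  n3('bab'): parent n2 fail=9; on 'b' 9→0 → fail=1;  out ∅∪∅=∅
  n4('baba'): parent n3 fail=1; on 'a' 1 → fail=2;  out ∅∪∅=∅
  n5('babad'): parent n4 fail=2; on 'd' 2→9 → fail=10;  out {0}∪{4}={0,4}

Text stream:
[0] read 'b'  n0⇒n1
[1] read 'a'  n1⇒n2
[2] read 'b'  n2⇒n3
[3] read 'a'  n3⇒n4
[4] read 'd'  n4⇒n5  ** P0@[0:4],P4@[3:4]
[5] read 'c'  n5⇒n7 (via fail)  ** P3@[5:5]
[6] read 'b'  n7⇒n1 (via fail)
[7] read 'a'  n1⇒n2
[8] read 'b'  n2⇒n3
[9] read 'a'  n3⇒n4
[10] read 'd'  n4⇒n5  ** P0@[6:10],P4@[9:10]
[11] read 'b'  n5⇒n1 (via fail)
[12] read 'b'  n1⇒n1 (via fail)
[13] read 'b'  n1⇒n1 (via fail)
[14] read 'e'  n1⇒n6  ** P1@[13:14]
[15] read 'c'  n6⇒n7 (via fail)  ** P3@[15:15]
[16] read 'b'  n7⇒n1 (via fail)
[17] read 'e'  n1⇒n6  ** P1@[16:17]
[18] read 'c'  n6⇒n7 (via fail)  ** P3@[18:18]
[19] read 'e'  n7⇒n8  ** P2@[18:19]
[20] read 'c'  n8⇒n7 (via fail)  ** P3@[20:20]
[21] read 'a'  n7⇒n9 (via fail)
[22] read 'b'  n9⇒n1 (via fail)
[23] read 'a'  n1⇒n2
[24] read 'b'  n2⇒n3
[25] read 'a'  n3⇒n4
[26] read 'd'  n4⇒n5  ** P0@[22:26],P4@[25:26]
[27] read 'b'  n5⇒n1 (via fail)
[28] read 'e'  n1⇒n6  ** P1@[27:28]
[29] read 'd'  n6⇒n0 (via fail)
[30] read 'b'  n0⇒n1
[31] read 'a'  n1⇒n2
[32] read 'b'  n2⇒n3
[33] read 'a'  n3⇒n4
[34] read 'd'  n4⇒n5  ** P0@[30:34],P4@[33:34]
[35] read 'a'  n5⇒n9 (via fail)
[36] read 'c'  n9⇒n7 (via fail)  ** P3@[36:36]
[37] read 'e'  n7⇒n8  ** P2@[36:37]
[38] read 'a'  n8⇒n9 (via fail)
[39] read 'b'  n9⇒n1 (via fail)
[40] read 'b'  n1⇒n1 (via fail)
[41] read 'c'  n1⇒n7 (via fail)  ** P3@[41:41]
[42] read 'c'  n7⇒n7 (via fail)  ** P3@[42:42]
[43] read 'c'  n7⇒n7 (via fail)  ** P3@[43:43]
[44] read 'c'  n7⇒n7 (via fail)  ** P3@[44:44]
[45] read 'd'  n7⇒n0 (via fail)
[46] read 'e'  n0⇒n0

All matches (sorted): [[4,0],[4,4],[5,3],[10,0],[10,4],[14,1],[15,3],[17,1],[18,3],[19,2],[20,3],[26,0],[26,4],[28,1],[34,0],[34,4],[36,3],[37,2],[41,3],[42,3],[43,3],[44,3]]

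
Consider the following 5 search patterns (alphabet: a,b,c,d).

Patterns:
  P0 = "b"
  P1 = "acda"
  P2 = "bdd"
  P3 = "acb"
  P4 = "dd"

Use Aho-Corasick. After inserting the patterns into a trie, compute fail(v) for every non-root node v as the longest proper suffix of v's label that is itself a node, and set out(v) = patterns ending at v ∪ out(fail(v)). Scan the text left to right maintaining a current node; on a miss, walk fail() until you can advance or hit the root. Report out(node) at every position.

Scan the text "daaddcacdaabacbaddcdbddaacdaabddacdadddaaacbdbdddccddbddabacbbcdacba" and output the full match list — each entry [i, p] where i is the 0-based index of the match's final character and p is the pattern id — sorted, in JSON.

Build automaton:
Trie nodes:
  0='ε' goto a→2 b→1 d→9
  1='b' goto d→6  [P0 ends]
  2='a' goto c→3
  3='ac' goto b→8 d→4
  4='acd' goto a→5
  5='acda' goto ·  [P1 ends]
  6='bd' goto d→7
  7='bdd' goto ·  [P2 ends]
  8='acb' goto ·  [P3 ends]
  9='d' goto d→10
  10='dd' goto ·  [P4 ends]

BFS fail/out derivation:
  fail(1) 'b': from fail(0)=0 chase 'b': 0 ⇒ 0;  out={0}∪out(0)={0}
  fail(2) 'a': from fail(0)=0 chase 'a': 0 ⇒ 0;  out=∅∪out(0)=∅
  fail(9) 'd': from fail(0)=0 chase 'd': 0 ⇒ 0;  out=∅∪out(0)=∅
  fail(3) 'ac': from fail(2)=0 chase 'c': 0 ⇒ 0;  out=∅∪out(0)=∅
  fail(6) 'bd': from fail(1)=0 chase 'd': 0 ⇒ 9;  out=∅∪out(9)=∅
  fail(10) 'dd': from fail(9)=0 chase 'd': 0 ⇒ 9;  out={4}∪out(9)={4}
  fail(4) 'acd': from fail(3)=0 chase 'd': 0 ⇒ 9;  out=∅∪out(9)=∅
  fail(7) 'bdd': from fail(6)=9 chase 'd': 9 ⇒ 10;  out={2}∪out(10)={2,4}
  fail(8) 'acb': from fail(3)=0 chase 'b': 0 ⇒ 1;  out={3}∪out(1)={0,3}
  fail(5) 'acda': from fail(4)=9 chase 'a': 9→0 ⇒ 2;  out={1}∪out(2)={1}

Text stream:
pos 0 'd': at 9
pos 1 'a': at 2 (via fail)
pos 2 'a': at 2 (via fail)
pos 3 'd': at 9 (via fail)
pos 4 'd': at 10  → match P4@[3:4]
pos 5 'c': at 0 (via fail)
pos 6 'a': at 2
pos 7 'c': at 3
pos 8 'd': at 4
pos 9 'a': at 5  → match P1@[6:9]
pos 10 'a': at 2 (via fail)
pos 11 'b': at 1 (via fail)  → match P0@[11:11]
pos 12 'a': at 2 (via fail)
pos 13 'c': at 3
pos 14 'b': at 8  → match P0@[14:14],P3@[12:14]
pos 15 'a': at 2 (via fail)
pos 16 'd': at 9 (via fail)
pos 17 'd': at 10  → match P4@[16:17]
pos 18 'c': at 0 (via fail)
pos 19 'd': at 9
pos 20 'b': at 1 (via fail)  → match P0@[20:20]
pos 21 'd': at 6
pos 22 'd': at 7  → match P2@[20:22],P4@[21:22]
pos 23 'a': at 2 (via fail)
pos 24 'a': at 2 (via fail)
pos 25 'c': at 3
pos 26 'd': at 4
pos 27 'a': at 5  → match P1@[24:27]
pos 28 'a': at 2 (via fail)
pos 29 'b': at 1 (via fail)  → match P0@[29:29]
pos 30 'd': at 6
pos 31 'd': at 7  → match P2@[29:31],P4@[30:31]
pos 32 'a': at 2 (via fail)
pos 33 'c': at 3
pos 34 'd': at 4
pos 35 'a': at 5  → match P1@[32:35]
pos 36 'd': at 9 (via fail)
pos 37 'd': at 10  → match P4@[36:37]
pos 38 'd': at 10 (via fail)  → match P4@[37:38]
pos 39 'a': at 2 (via fail)
pos 40 'a': at 2 (via fail)
pos 41 'a': at 2 (via fail)
pos 42 'c': at 3
pos 43 'b': at 8  → match P0@[43:43],P3@[41:43]
pos 44 'd': at 6 (via fail)
pos 45 'b': at 1 (via fail)  → match P0@[45:45]
pos 46 'd': at 6
pos 47 'd': at 7  → match P2@[45:47],P4@[46:47]
pos 48 'd': at 10 (via fail)  → match P4@[47:48]
pos 49 'c': at 0 (via fail)
pos 50 'c': at 0
pos 51 'd': at 9
pos 52 'd': at 10  → match P4@[51:52]
pos 53 'b': at 1 (via fail)  → match P0@[53:53]
pos 54 'd': at 6
pos 55 'd': at 7  → match P2@[53:55],P4@[54:55]
pos 56 'a': at 2 (via fail)
pos 57 'b': at 1 (via fail)  → match P0@[57:57]
pos 58 'a': at 2 (via fail)
pos 59 'c': at 3
pos 60 'b': at 8  → match P0@[60:60],P3@[58:60]
pos 61 'b': at 1 (via fail)  → match P0@[61:61]
pos 62 'c': at 0 (via fail)
pos 63 'd': at 9
pos 64 'a': at 2 (via fail)
pos 65 'c': at 3
pos 66 'b': at 8  → match P0@[66:66],P3@[64:66]
pos 67 'a': at 2 (via fail)

Result: [[4,4],[9,1],[11,0],[14,0],[14,3],[17,4],[20,0],[22,2],[22,4],[27,1],[29,0],[31,2],[31,4],[35,1],[37,4],[38,4],[43,0],[43,3],[45,0],[47,2],[47,4],[48,4],[52,4],[53,0],[55,2],[55,4],[57,0],[60,0],[60,3],[61,0],[66,0],[66,3]]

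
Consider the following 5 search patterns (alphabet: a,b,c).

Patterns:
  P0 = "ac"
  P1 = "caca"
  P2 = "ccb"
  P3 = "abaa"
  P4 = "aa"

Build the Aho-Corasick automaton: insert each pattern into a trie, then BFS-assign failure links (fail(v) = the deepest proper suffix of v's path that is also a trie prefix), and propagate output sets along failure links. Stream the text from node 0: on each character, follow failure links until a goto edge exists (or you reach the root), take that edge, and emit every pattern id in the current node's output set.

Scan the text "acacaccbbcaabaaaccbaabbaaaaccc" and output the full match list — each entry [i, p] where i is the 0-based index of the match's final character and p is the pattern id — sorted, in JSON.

Construct AC machine:
Trie (insert patterns):
  n0 'ε': a→1 c→3
  n1 'a': a→12 b→9 c→2
  n2 'ac': ·  [P0 ends]
  n3 'c': a→4 c→7
  n4 'ca': c→5
  n5 'cac': a→6
  n6 'caca': ·  [P1 ends]
  n7 'cc': b→8
  n8 'ccb': ·  [P2 ends]
  n9 'ab': a→10
  n10 'aba': a→11
  n11 'abaa': ·  [P3 ends]
  n12 'aa': ·  [P4 ends]

BFS fail/out derivation:
  n1('a'): parent n0 fail=0; on 'a' 0 → fail=0;  out ∅∪∅=∅
  n3('c'): parent n0 fail=0; on 'c' 0 → fail=0;  out ∅∪∅=∅
  n2('ac'): parent n1 fail=0; on 'c' 0 → fail=3;  out {0}∪∅={0}
  n4('ca'): parent n3 fail=0; on 'a' 0 → fail=1;  out ∅∪∅=∅
  n7('cc'): parent n3 fail=0; on 'c' 0 → fail=3;  out ∅∪∅=∅
  n9('ab'): parent n1 fail=0; on 'b' 0 → fail=0;  out ∅∪∅=∅
  n12('aa'): parent n1 fail=0; on 'a' 0 → fail=1;  out {4}∪∅={4}
  n5('cac'): parent n4 fail=1; on 'c' 1 → fail=2;  out ∅∪{0}={0}
  n8('ccb'): parent n7 fail=3; on 'b' 3→0 → fail=0;  out {2}∪∅={2}
  n10('aba'): parent n9 fail=0; on 'a' 0 → fail=1;  out ∅∪∅=∅
  n6('caca'): parent n5 fail=2; on 'a' 2→3 → fail=4;  out {1}∪∅={1}
  n11('abaa'): parent n10 fail=1; on 'a' 1 → fail=12;  out {3}∪{4}={3,4}

Scan:
[0] read 'a'  n0⇒n1
[1] read 'c'  n1⇒n2  → match P0@[0:1]
[2] read 'a'  n2⇒n4 ·f
[3] read 'c'  n4⇒n5  → match P0@[2:3]
[4] read 'a'  n5⇒n6  → match P1@[1:4]
[5] read 'c'  n6⇒n5 ·f  → match P0@[4:5]
[6] read 'c'  n5⇒n7 ·f
[7] read 'b'  n7⇒n8  → match P2@[5:7]
[8] read 'b'  n8⇒n0 ·f
[9] read 'c'  n0⇒n3
[10] read 'a'  n3⇒n4
[11] read 'a'  n4⇒n12 ·f  → match P4@[10:11]
[12] read 'b'  n12⇒n9 ·f
[13] read 'a'  n9⇒n10
[14] read 'a'  n10⇒n11  → match P3@[11:14],P4@[13:14]
[15] read 'a'  n11⇒n12 ·f  → match P4@[14:15]
[16] read 'c'  n12⇒n2 ·f  → match P0@[15:16]
[17] read 'c'  n2⇒n7 ·f
[18] read 'b'  n7⇒n8  → match P2@[16:18]
[19] read 'a'  n8⇒n1 ·f
[20] read 'a'  n1⇒n12  → match P4@[19:20]
[21] read 'b'  n12⇒n9 ·f
[22] read 'b'  n9⇒n0 ·f
[23] read 'a'  n0⇒n1
[24] read 'a'  n1⇒n12  → match P4@[23:24]
[25] read 'a'  n12⇒n12 ·f  → match P4@[24:25]
[26] read 'a'  n12⇒n12 ·f  → match P4@[25:26]
[27] read 'c'  n12⇒n2 ·f  → match P0@[26:27]
[28] read 'c'  n2⇒n7 ·f
[29] read 'c'  n7⇒n7 ·f

Result: [[1,0],[3,0],[4,1],[5,0],[7,2],[11,4],[14,3],[14,4],[15,4],[16,0],[18,2],[20,4],[24,4],[25,4],[26,4],[27,0]]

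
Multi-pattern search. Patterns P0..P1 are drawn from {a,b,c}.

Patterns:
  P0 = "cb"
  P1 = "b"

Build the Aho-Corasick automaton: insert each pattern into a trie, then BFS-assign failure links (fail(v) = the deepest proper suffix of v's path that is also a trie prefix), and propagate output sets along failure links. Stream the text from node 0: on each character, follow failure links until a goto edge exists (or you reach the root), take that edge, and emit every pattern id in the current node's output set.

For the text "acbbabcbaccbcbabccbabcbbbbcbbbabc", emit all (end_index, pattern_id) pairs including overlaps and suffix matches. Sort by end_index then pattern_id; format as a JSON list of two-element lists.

Build automaton:
Trie (insert patterns):
  0='ε' goto b→3 c→1
  1='c' goto b→2
  2='cb' goto ·  ←P0
  3='b' goto ·  ←P1

Failure links (BFS by depth):
  n1('c'): parent n0 fail=0; on 'c' 0 → fail=0;  out ∅∪∅=∅
  n3('b'): parent n0 fail=0; on 'b' 0 → fail=0;  out {1}∪∅={1}
  n2('cb'): parent n1 fail=0; on 'b' 0 → fail=3;  out {0}∪{1}={0,1}

Run:
pos 0 'a': at 0
pos 1 'c': at 1
pos 2 'b': at 2  emit P0@[1:2],P1@[2:2]
pos 3 'b': at 3 (via fail)  emit P1@[3:3]
pos 4 'a': at 0 (via fail)
pos 5 'b': at 3  emit P1@[5:5]
pos 6 'c': at 1 (via fail)
pos 7 'b': at 2  emit P0@[6:7],P1@[7:7]
pos 8 'a': at 0 (via fail)
pos 9 'c': at 1
pos 10 'c': at 1 (via fail)
pos 11 'b': at 2  emit P0@[10:11],P1@[11:11]
pos 12 'c': at 1 (via fail)
pos 13 'b': at 2  emit P0@[12:13],P1@[13:13]
pos 14 'a': at 0 (via fail)
pos 15 'b': at 3  emit P1@[15:15]
pos 16 'c': at 1 (via fail)
pos 17 'c': at 1 (via fail)
pos 18 'b': at 2  emit P0@[17:18],P1@[18:18]
pos 19 'a': at 0 (via fail)
pos 20 'b': at 3  emit P1@[20:20]
pos 21 'c': at 1 (via fail)
pos 22 'b': at 2  emit P0@[21:22],P1@[22:22]
pos 23 'b': at 3 (via fail)  emit P1@[23:23]
pos 24 'b': at 3 (via fail)  emit P1@[24:24]
pos 25 'b': at 3 (via fail)  emit P1@[25:25]
pos 26 'c': at 1 (via fail)
pos 27 'b': at 2  emit P0@[26:27],P1@[27:27]
pos 28 'b': at 3 (via fail)  emit P1@[28:28]
pos 29 'b': at 3 (via fail)  emit P1@[29:29]
pos 30 'a': at 0 (via fail)
pos 31 'b': at 3  emit P1@[31:31]
pos 32 'c': at 1 (via fail)

All matches (sorted): [[2,0],[2,1],[3,1],[5,1],[7,0],[7,1],[11,0],[11,1],[13,0],[13,1],[15,1],[18,0],[18,1],[20,1],[22,0],[22,1],[23,1],[24,1],[25,1],[27,0],[27,1],[28,1],[29,1],[31,1]]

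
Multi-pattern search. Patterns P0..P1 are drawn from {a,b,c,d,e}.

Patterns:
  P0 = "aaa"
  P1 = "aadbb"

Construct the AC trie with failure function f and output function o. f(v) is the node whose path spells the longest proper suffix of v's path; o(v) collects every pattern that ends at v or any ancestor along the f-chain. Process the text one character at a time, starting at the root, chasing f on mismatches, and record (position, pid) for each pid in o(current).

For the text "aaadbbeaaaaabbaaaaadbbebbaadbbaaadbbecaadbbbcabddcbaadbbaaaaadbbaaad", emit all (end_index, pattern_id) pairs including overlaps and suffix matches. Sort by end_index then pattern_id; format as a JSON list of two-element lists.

Build:
Trie (insert patterns):
  n0 'ε': a→1
  n1 'a': a→2
  n2 'aa': a→3 d→4
  n3 'aaa': ·  [P0 ends]
  n4 'aad': b→5
  n5 'aadb': b→6
  n6 'aadbb': ·  [P1 ends]

BFS fail/out derivation:
  n1('a'): parent n0 fail=0; on 'a' 0 → fail=0;  out ∅∪∅=∅
  n2('aa'): parent n1 fail=0; on 'a' 0 → fail=1;  out ∅∪∅=∅
  n3('aaa'): parent n2 fail=1; on 'a' 1 → fail=2;  out {0}∪∅={0}
  n4('aad'): parent n2 fail=1; on 'd' 1→0 → fail=0;  out ∅∪∅=∅
  n5('aadb'): parent n4 fail=0; on 'b' 0 → fail=0;  out ∅∪∅=∅
  n6('aadbb'): parent n5 fail=0; on 'b' 0 → fail=0;  out {1}∪∅={1}

Run:
pos 0 'a': at 1
pos 1 'a': at 2
pos 2 'a': at 3  emit P0@[0:2]
pos 3 'd': at 4 (fail-walked)
pos 4 'b': at 5
pos 5 'b': at 6  emit P1@[1:5]
pos 6 'e': at 0 (fail-walked)
pos 7 'a': at 1
pos 8 'a': at 2
pos 9 'a': at 3  emit P0@[7:9]
pos 10 'a': at 3 (fail-walked)  emit P0@[8:10]
pos 11 'a': at 3 (fail-walked)  emit P0@[9:11]
pos 12 'b': at 0 (fail-walked)
pos 13 'b': at 0
pos 14 'a': at 1
pos 15 'a': at 2
pos 16 'a': at 3  emit P0@[14:16]
pos 17 'a': at 3 (fail-walked)  emit P0@[15:17]
pos 18 'a': at 3 (fail-walked)  emit P0@[16:18]
pos 19 'd': at 4 (fail-walked)
pos 20 'b': at 5
pos 21 'b': at 6  emit P1@[17:21]
pos 22 'e': at 0 (fail-walked)
pos 23 'b': at 0
pos 24 'b': at 0
pos 25 'a': at 1
pos 26 'a': at 2
pos 27 'd': at 4
pos 28 'b': at 5
pos 29 'b': at 6  emit P1@[25:29]
pos 30 'a': at 1 (fail-walked)
pos 31 'a': at 2
pos 32 'a': at 3  emit P0@[30:32]
pos 33 'd': at 4 (fail-walked)
pos 34 'b': at 5
pos 35 'b': at 6  emit P1@[31:35]
pos 36 'e': at 0 (fail-walked)
pos 37 'c': at 0
pos 38 'a': at 1
pos 39 'a': at 2
pos 40 'd': at 4
pos 41 'b': at 5
pos 42 'b': at 6  emit P1@[38:42]
pos 43 'b': at 0 (fail-walked)
pos 44 'c': at 0
pos 45 'a': at 1
pos 46 'b': at 0 (fail-walked)
pos 47 'd': at 0
pos 48 'd': at 0
pos 49 'c': at 0
pos 50 'b': at 0
pos 51 'a': at 1
pos 52 'a': at 2
pos 53 'd': at 4
pos 54 'b': at 5
pos 55 'b': at 6  emit P1@[51:55]
pos 56 'a': at 1 (fail-walked)
pos 57 'a': at 2
pos 58 'a': at 3  emit P0@[56:58]
pos 59 'a': at 3 (fail-walked)  emit P0@[57:59]
pos 60 'a': at 3 (fail-walked)  emit P0@[58:60]
pos 61 'd': at 4 (fail-walked)
pos 62 'b': at 5
pos 63 'b': at 6  emit P1@[59:63]
pos 64 'a': at 1 (fail-walked)
pos 65 'a': at 2
pos 66 'a': at 3  emit P0@[64:66]
pos 67 'd': at 4 (fail-walked)

Matches: [[2,0],[5,1],[9,0],[10,0],[11,0],[16,0],[17,0],[18,0],[21,1],[29,1],[32,0],[35,1],[42,1],[55,1],[58,0],[59,0],[60,0],[63,1],[66,0]]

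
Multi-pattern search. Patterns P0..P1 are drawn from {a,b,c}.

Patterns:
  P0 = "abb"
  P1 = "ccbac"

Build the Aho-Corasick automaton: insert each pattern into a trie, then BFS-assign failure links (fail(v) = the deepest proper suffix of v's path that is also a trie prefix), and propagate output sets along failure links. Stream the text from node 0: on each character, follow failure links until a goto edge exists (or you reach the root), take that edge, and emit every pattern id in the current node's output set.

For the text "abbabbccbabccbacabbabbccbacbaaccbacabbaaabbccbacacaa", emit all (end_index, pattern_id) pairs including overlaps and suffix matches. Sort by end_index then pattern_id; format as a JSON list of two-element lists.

Build:
Trie (insert patterns):
  n0 'ε': a→1 c→4
  n1 'a': b→2
  n2 'ab': b→3
  n3 'abb': ·  [P0 ends]
  n4 'c': c→5
  n5 'cc': b→6
  n6 'ccb': a→7
  n7 'ccba': c→8
  n8 'ccbac': ·  [P1 ends]

BFS fail/out derivation:
  fail(1) 'a': from fail(0)=0 chase 'a': 0 ⇒ 0;  out=∅∪out(0)=∅
  fail(4) 'c': from fail(0)=0 chase 'c': 0 ⇒ 0;  out=∅∪out(0)=∅
  fail(2) 'ab': from fail(1)=0 chase 'b': 0 ⇒ 0;  out=∅∪out(0)=∅
  fail(5) 'cc': from fail(4)=0 chase 'c': 0 ⇒ 4;  out=∅∪out(4)=∅
  fail(3) 'abb': from fail(2)=0 chase 'b': 0 ⇒ 0;  out={0}∪out(0)={0}
  fail(6) 'ccb': from fail(5)=4 chase 'b': 4→0 ⇒ 0;  out=∅∪out(0)=∅
  fail(7) 'ccba': from fail(6)=0 chase 'a': 0 ⇒ 1;  out=∅∪out(1)=∅
  fail(8) 'ccbac': from fail(7)=1 chase 'c': 1→0 ⇒ 4;  out={1}∪out(4)={1}

Scan:
i=0 'a': node 0→1
i=1 'b': node 1→2
i=2 'b': node 2→3  ** P0@[0:2]
i=3 'a': node 3→1 ·f
i=4 'b': node 1→2
i=5 'b': node 2→3  ** P0@[3:5]
i=6 'c': node 3→4 ·f
i=7 'c': node 4→5
i=8 'b': node 5→6
i=9 'a': node 6→7
i=10 'b': node 7→2 ·f
i=11 'c': node 2→4 ·f
i=12 'c': node 4→5
i=13 'b': node 5→6
i=14 'a': node 6→7
i=15 'c': node 7→8  ** P1@[11:15]
i=16 'a': node 8→1 ·f
i=17 'b': node 1→2
i=18 'b': node 2→3  ** P0@[16:18]
i=19 'a': node 3→1 ·f
i=20 'b': node 1→2
i=21 'b': node 2→3  ** P0@[19:21]
i=22 'c': node 3→4 ·f
i=23 'c': node 4→5
i=24 'b': node 5→6
i=25 'a': node 6→7
i=26 'c': node 7→8  ** P1@[22:26]
i=27 'b': node 8→0 ·f
i=28 'a': node 0→1
i=29 'a': node 1→1 ·f
i=30 'c': node 1→4 ·f
i=31 'c': node 4→5
i=32 'b': node 5→6
i=33 'a': node 6→7
i=34 'c': node 7→8  ** P1@[30:34]
i=35 'a': node 8→1 ·f
i=36 'b': node 1→2
i=37 'b': node 2→3  ** P0@[35:37]
i=38 'a': node 3→1 ·f
i=39 'a': node 1→1 ·f
i=40 'a': node 1→1 ·f
i=41 'b': node 1→2
i=42 'b': node 2→3  ** P0@[40:42]
i=43 'c': node 3→4 ·f
i=44 'c': node 4→5
i=45 'b': node 5→6
i=46 'a': node 6→7
i=47 'c': node 7→8  ** P1@[43:47]
i=48 'a': node 8→1 ·f
i=49 'c': node 1→4 ·f
i=50 'a': node 4→1 ·f
i=51 'a': node 1→1 ·f

Matches: [[2,0],[5,0],[15,1],[18,0],[21,0],[26,1],[34,1],[37,0],[42,0],[47,1]]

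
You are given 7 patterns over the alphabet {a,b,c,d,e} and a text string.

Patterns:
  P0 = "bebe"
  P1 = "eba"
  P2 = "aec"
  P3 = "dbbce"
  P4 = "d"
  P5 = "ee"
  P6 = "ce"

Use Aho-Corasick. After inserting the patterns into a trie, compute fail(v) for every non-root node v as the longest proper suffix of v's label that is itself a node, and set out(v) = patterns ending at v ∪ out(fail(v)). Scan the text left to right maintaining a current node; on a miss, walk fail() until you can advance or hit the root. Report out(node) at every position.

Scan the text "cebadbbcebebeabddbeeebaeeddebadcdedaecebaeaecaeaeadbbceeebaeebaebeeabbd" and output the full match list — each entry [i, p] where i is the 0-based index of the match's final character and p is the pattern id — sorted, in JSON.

Build automaton:
Trie nodes:
  n0 'ε': a→8 b→1 c→17 d→11 e→5
  n1 'b': e→2
  n2 'be': b→3
  n3 'beb': e→4
  n4 'bebe': ·  ←P0
  n5 'e': b→6 e→16
  n6 'eb': a→7
  n7 'eba': ·  ←P1
  n8 'a': e→9
  n9 'ae': c→10
  n10 'aec': ·  ←P2
  n11 'd': b→12  ←P4
  n12 'db': b→13
  n13 'dbb': c→14
  n14 'dbbc': e→15
  n15 'dbbce': ·  ←P3
  n16 'ee': ·  ←P5
  n17 'c': e→18
  n18 'ce': ·  ←P6

BFS fail/out derivation:
  n1('b'): parent n0 fail=0; on 'b' 0 → fail=0;  out ∅∪∅=∅
  n5('e'): parent n0 fail=0; on 'e' 0 → fail=0;  out ∅∪∅=∅
  n8('a'): parent n0 fail=0; on 'a' 0 → fail=0;  out ∅∪∅=∅
  n11('d'): parent n0 fail=0; on 'd' 0 → fail=0;  out {4}∪∅={4}
  n17('c'): parent n0 fail=0; on 'c' 0 → fail=0;  out ∅∪∅=∅
  n2('be'): parent n1 fail=0; on 'e' 0 → fail=5;  out ∅∪∅=∅
  n6('eb'): parent n5 fail=0; on 'b' 0 → fail=1;  out ∅∪∅=∅
  n9('ae'): parent n8 fail=0; on 'e' 0 → fail=5;  out ∅∪∅=∅
  n12('db'): parent n11 fail=0; on 'b' 0 → fail=1;  out ∅∪∅=∅
  n16('ee'): parent n5 fail=0; on 'e' 0 → fail=5;  out {5}∪∅={5}
  n18('ce'): parent n17 fail=0; on 'e' 0 → fail=5;  out {6}∪∅={6}
  n3('beb'): parent n2 fail=5; on 'b' 5 → fail=6;  out ∅∪∅=∅
  n7('eba'): parent n6 fail=1; on 'a' 1→0 → fail=8;  out {1}∪∅={1}
  n10('aec'): parent n9 fail=5; on 'c' 5→0 → fail=17;  out {2}∪∅={2}
  n13('dbb'): parent n12 fail=1; on 'b' 1→0 → fail=1;  out ∅∪∅=∅
  n4('bebe'): parent n3 fail=6; on 'e' 6→1 → fail=2;  out {0}∪∅={0}
  n14('dbbc'): parent n13 fail=1; on 'c' 1→0 → fail=17;  out ∅∪∅=∅
  n15('dbbce'): parent n14 fail=17; on 'e' 17 → fail=18;  out {3}∪{6}={3,6}

Scan:
pos 0 'c': at 17
pos 1 'e': at 18  → match P6@[0:1]
pos 2 'b': at 6 (fail-walked)
pos 3 'a': at 7  → match P1@[1:3]
pos 4 'd': at 11 (fail-walked)  → match P4@[4:4]
pos 5 'b': at 12
pos 6 'b': at 13
pos 7 'c': at 14
pos 8 'e': at 15  → match P3@[4:8],P6@[7:8]
pos 9 'b': at 6 (fail-walked)
pos 10 'e': at 2 (fail-walked)
pos 11 'b': at 3
pos 12 'e': at 4  → match P0@[9:12]
pos 13 'a': at 8 (fail-walked)
pos 14 'b': at 1 (fail-walked)
pos 15 'd': at 11 (fail-walked)  → match P4@[15:15]
pos 16 'd': at 11 (fail-walked)  → match P4@[16:16]
pos 17 'b': at 12
pos 18 'e': at 2 (fail-walked)
pos 19 'e': at 16 (fail-walked)  → match P5@[18:19]
pos 20 'e': at 16 (fail-walked)  → match P5@[19:20]
pos 21 'b': at 6 (fail-walked)
pos 22 'a': at 7  → match P1@[20:22]
pos 23 'e': at 9 (fail-walked)
pos 24 'e': at 16 (fail-walked)  → match P5@[23:24]
pos 25 'd': at 11 (fail-walked)  → match P4@[25:25]
pos 26 'd': at 11 (fail-walked)  → match P4@[26:26]
pos 27 'e': at 5 (fail-walked)
pos 28 'b': at 6
pos 29 'a': at 7  → match P1@[27:29]
pos 30 'd': at 11 (fail-walked)  → match P4@[30:30]
pos 31 'c': at 17 (fail-walked)
pos 32 'd': at 11 (fail-walked)  → match P4@[32:32]
pos 33 'e': at 5 (fail-walked)
pos 34 'd': at 11 (fail-walked)  → match P4@[34:34]
pos 35 'a': at 8 (fail-walked)
pos 36 'e': at 9
pos 37 'c': at 10  → match P2@[35:37]
pos 38 'e': at 18 (fail-walked)  → match P6@[37:38]
pos 39 'b': at 6 (fail-walked)
pos 40 'a': at 7  → match P1@[38:40]
pos 41 'e': at 9 (fail-walked)
pos 42 'a': at 8 (fail-walked)
pos 43 'e': at 9
pos 44 'c': at 10  → match P2@[42:44]
pos 45 'a': at 8 (fail-walked)
pos 46 'e': at 9
pos 47 'a': at 8 (fail-walked)
pos 48 'e': at 9
pos 49 'a': at 8 (fail-walked)
pos 50 'd': at 11 (fail-walked)  → match P4@[50:50]
pos 51 'b': at 12
pos 52 'b': at 13
pos 53 'c': at 14
pos 54 'e': at 15  → match P3@[50:54],P6@[53:54]
pos 55 'e': at 16 (fail-walked)  → match P5@[54:55]
pos 56 'e': at 16 (fail-walked)  → match P5@[55:56]
pos 57 'b': at 6 (fail-walked)
pos 58 'a': at 7  → match P1@[56:58]
pos 59 'e': at 9 (fail-walked)
pos 60 'e': at 16 (fail-walked)  → match P5@[59:60]
pos 61 'b': at 6 (fail-walked)
pos 62 'a': at 7  → match P1@[60:62]
pos 63 'e': at 9 (fail-walked)
pos 64 'b': at 6 (fail-walked)
pos 65 'e': at 2 (fail-walked)
pos 66 'e': at 16 (fail-walked)  → match P5@[65:66]
pos 67 'a': at 8 (fail-walked)
pos 68 'b': at 1 (fail-walked)
pos 69 'b': at 1 (fail-walked)
pos 70 'd': at 11 (fail-walked)  → match P4@[70:70]

Result: [[1,6],[3,1],[4,4],[8,3],[8,6],[12,0],[15,4],[16,4],[19,5],[20,5],[22,1],[24,5],[25,4],[26,4],[29,1],[30,4],[32,4],[34,4],[37,2],[38,6],[40,1],[44,2],[50,4],[54,3],[54,6],[55,5],[56,5],[58,1],[60,5],[62,1],[66,5],[70,4]]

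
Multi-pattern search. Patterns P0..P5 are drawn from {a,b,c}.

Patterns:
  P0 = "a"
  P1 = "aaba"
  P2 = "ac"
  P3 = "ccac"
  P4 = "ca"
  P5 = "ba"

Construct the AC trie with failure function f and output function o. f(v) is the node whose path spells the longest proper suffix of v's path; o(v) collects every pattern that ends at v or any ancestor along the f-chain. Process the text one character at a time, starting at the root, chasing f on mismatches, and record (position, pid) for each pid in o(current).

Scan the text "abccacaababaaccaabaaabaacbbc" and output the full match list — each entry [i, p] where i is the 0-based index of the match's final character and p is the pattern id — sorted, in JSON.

Construct AC machine:
Trie nodes:
  n0 'ε': a→1 b→11 c→6
  n1 'a': a→2 c→5  [P0 ends]
  n2 'aa': b→3
  n3 'aab': a→4
  n4 'aaba': ·  [P1 ends]
  n5 'ac': ·  [P2 ends]
  n6 'c': a→10 c→7
  n7 'cc': a→8
  n8 'cca': c→9
  n9 'ccac': ·  [P3 ends]
  n10 'ca': ·  [P4 ends]
  n11 'b': a→12
  n12 'ba': ·  [P5 ends]

BFS fail/out derivation:
  n1('a'): parent n0 fail=0; on 'a' 0 → fail=0;  out {0}∪∅={0}
  n6('c'): parent n0 fail=0; on 'c' 0 → fail=0;  out ∅∪∅=∅
  n11('b'): parent n0 fail=0; on 'b' 0 → fail=0;  out ∅∪∅=∅
  n2('aa'): parent n1 fail=0; on 'a' 0 → fail=1;  out ∅∪{0}={0}
  n5('ac'): parent n1 fail=0; on 'c' 0 → fail=6;  out {2}∪∅={2}
  n7('cc'): parent n6 fail=0; on 'c' 0 → fail=6;  out ∅∪∅=∅
  n10('ca'): parent n6 fail=0; on 'a' 0 → fail=1;  out {4}∪{0}={0,4}
  n12('ba'): parent n11 fail=0; on 'a' 0 → fail=1;  out {5}∪{0}={0,5}
  n3('aab'): parent n2 fail=1; on 'b' 1→0 → fail=11;  out ∅∪∅=∅
  n8('cca'): parent n7 fail=6; on 'a' 6 → fail=10;  out ∅∪{0,4}={0,4}
  n4('aaba'): parent n3 fail=11; on 'a' 11 → fail=12;  out {1}∪{0,5}={0,1,5}
  n9('ccac'): parent n8 fail=10; on 'c' 10→1 → fail=5;  out {3}∪{2}={2,3}

Scan:
pos 0 'a': at 1  → match P0@[0:0]
pos 1 'b': at 11 (fail-walked)
pos 2 'c': at 6 (fail-walked)
pos 3 'c': at 7
pos 4 'a': at 8  → match P0@[4:4],P4@[3:4]
pos 5 'c': at 9  → match P2@[4:5],P3@[2:5]
pos 6 'a': at 10 (fail-walked)  → match P0@[6:6],P4@[5:6]
pos 7 'a': at 2 (fail-walked)  → match P0@[7:7]
pos 8 'b': at 3
pos 9 'a': at 4  → match P0@[9:9],P1@[6:9],P5@[8:9]
pos 10 'b': at 11 (fail-walked)
pos 11 'a': at 12  → match P0@[11:11],P5@[10:11]
pos 12 'a': at 2 (fail-walked)  → match P0@[12:12]
pos 13 'c': at 5 (fail-walked)  → match P2@[12:13]
pos 14 'c': at 7 (fail-walked)
pos 15 'a': at 8  → match P0@[15:15],P4@[14:15]
pos 16 'a': at 2 (fail-walked)  → match P0@[16:16]
pos 17 'b': at 3
pos 18 'a': at 4  → match P0@[18:18],P1@[15:18],P5@[17:18]
pos 19 'a': at 2 (fail-walked)  → match P0@[19:19]
pos 20 'a': at 2 (fail-walked)  → match P0@[20:20]
pos 21 'b': at 3
pos 22 'a': at 4  → match P0@[22:22],P1@[19:22],P5@[21:22]
pos 23 'a': at 2 (fail-walked)  → match P0@[23:23]
pos 24 'c': at 5 (fail-walked)  → match P2@[23:24]
pos 25 'b': at 11 (fail-walked)
pos 26 'b': at 11 (fail-walked)
pos 27 'c': at 6 (fail-walked)

All matches (sorted): [[0,0],[4,0],[4,4],[5,2],[5,3],[6,0],[6,4],[7,0],[9,0],[9,1],[9,5],[11,0],[11,5],[12,0],[13,2],[15,0],[15,4],[16,0],[18,0],[18,1],[18,5],[19,0],[20,0],[22,0],[22,1],[22,5],[23,0],[24,2]]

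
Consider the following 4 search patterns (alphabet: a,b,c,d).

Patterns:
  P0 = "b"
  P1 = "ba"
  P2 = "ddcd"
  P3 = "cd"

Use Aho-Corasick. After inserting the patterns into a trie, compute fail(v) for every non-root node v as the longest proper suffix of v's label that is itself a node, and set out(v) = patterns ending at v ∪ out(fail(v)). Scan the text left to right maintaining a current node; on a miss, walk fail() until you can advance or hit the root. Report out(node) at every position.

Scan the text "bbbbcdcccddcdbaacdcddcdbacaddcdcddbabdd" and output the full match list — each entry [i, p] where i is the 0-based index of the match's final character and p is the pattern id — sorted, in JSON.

Construct AC machine:
Trie (insert patterns):
  n0 'ε': b→1 c→7 d→3
  n1 'b': a→2  [P0 ends]
  n2 'ba': ·  [P1 ends]
  n3 'd': d→4
  n4 'dd': c→5
  n5 'ddc': d→6
  n6 'ddcd': ·  [P2 ends]
  n7 'c': d→8
  n8 'cd': ·  [P3 ends]

BFS fail/out derivation:
  fail(1) 'b': from fail(0)=0 chase 'b': 0 ⇒ 0;  out={0}∪out(0)={0}
  fail(3) 'd': from fail(0)=0 chase 'd': 0 ⇒ 0;  out=∅∪out(0)=∅
  fail(7) 'c': from fail(0)=0 chase 'c': 0 ⇒ 0;  out=∅∪out(0)=∅
  fail(2) 'ba': from fail(1)=0 chase 'a': 0 ⇒ 0;  out={1}∪out(0)={1}
  fail(4) 'dd': from fail(3)=0 chase 'd': 0 ⇒ 3;  out=∅∪out(3)=∅
  fail(8) 'cd': from fail(7)=0 chase 'd': 0 ⇒ 3;  out={3}∪out(3)={3}
  fail(5) 'ddc': from fail(4)=3 chase 'c': 3→0 ⇒ 7;  out=∅∪out(7)=∅
  fail(6) 'ddcd': from fail(5)=7 chase 'd': 7 ⇒ 8;  out={2}∪out(8)={2,3}

Run:
[0] read 'b'  n0⇒n1  → match P0@[0:0]
[1] read 'b'  n1⇒n1 ·f  → match P0@[1:1]
[2] read 'b'  n1⇒n1 ·f  → match P0@[2:2]
[3] read 'b'  n1⇒n1 ·f  → match P0@[3:3]
[4] read 'c'  n1⇒n7 ·f
[5] read 'd'  n7⇒n8  → match P3@[4:5]
[6] read 'c'  n8⇒n7 ·f
[7] read 'c'  n7⇒n7 ·f
[8] read 'c'  n7⇒n7 ·f
[9] read 'd'  n7⇒n8  → match P3@[8:9]
[10] read 'd'  n8⇒n4 ·f
[11] read 'c'  n4⇒n5
[12] read 'd'  n5⇒n6  → match P2@[9:12],P3@[11:12]
[13] read 'b'  n6⇒n1 ·f  → match P0@[13:13]
[14] read 'a'  n1⇒n2  → match P1@[13:14]
[15] read 'a'  n2⇒n0 ·f
[16] read 'c'  n0⇒n7
[17] read 'd'  n7⇒n8  → match P3@[16:17]
[18] read 'c'  n8⇒n7 ·f
[19] read 'd'  n7⇒n8  → match P3@[18:19]
[20] read 'd'  n8⇒n4 ·f
[21] read 'c'  n4⇒n5
[22] read 'd'  n5⇒n6  → match P2@[19:22],P3@[21:22]
[23] read 'b'  n6⇒n1 ·f  → match P0@[23:23]
[24] read 'a'  n1⇒n2  → match P1@[23:24]
[25] read 'c'  n2⇒n7 ·f
[26] read 'a'  n7⇒n0 ·f
[27] read 'd'  n0⇒n3
[28] read 'd'  n3⇒n4
[29] read 'c'  n4⇒n5
[30] read 'd'  n5⇒n6  → match P2@[27:30],P3@[29:30]
[31] read 'c'  n6⇒n7 ·f
[32] read 'd'  n7⇒n8  → match P3@[31:32]
[33] read 'd'  n8⇒n4 ·f
[34] read 'b'  n4⇒n1 ·f  → match P0@[34:34]
[35] read 'a'  n1⇒n2  → match P1@[34:35]
[36] read 'b'  n2⇒n1 ·f  → match P0@[36:36]
[37] read 'd'  n1⇒n3 ·f
[38] read 'd'  n3⇒n4

All matches (sorted): [[0,0],[1,0],[2,0],[3,0],[5,3],[9,3],[12,2],[12,3],[13,0],[14,1],[17,3],[19,3],[22,2],[22,3],[23,0],[24,1],[30,2],[30,3],[32,3],[34,0],[35,1],[36,0]]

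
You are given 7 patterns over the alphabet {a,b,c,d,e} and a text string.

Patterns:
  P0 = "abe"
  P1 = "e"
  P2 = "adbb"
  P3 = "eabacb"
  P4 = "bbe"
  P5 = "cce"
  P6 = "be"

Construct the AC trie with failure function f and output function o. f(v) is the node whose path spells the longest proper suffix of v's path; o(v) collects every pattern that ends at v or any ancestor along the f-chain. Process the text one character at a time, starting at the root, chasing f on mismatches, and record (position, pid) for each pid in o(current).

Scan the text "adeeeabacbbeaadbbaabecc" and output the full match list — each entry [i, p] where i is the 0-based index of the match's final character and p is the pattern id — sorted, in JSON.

Build automaton:
Trie (insert patterns):
  n0 'ε': a→1 b→13 c→16 e→4
  n1 'a': b→2 d→5
  n2 'ab': e→3
  n3 'abe': ·  ←P0
  n4 'e': a→8  ←P1
  n5 'ad': b→6
  n6 'adb': b→7
  n7 'adbb': ·  ←P2
  n8 'ea': b→9
  n9 'eab': a→10
  n10 'eaba': c→11
  n11 'eabac': b→12
  n12 'eabacb': ·  ←P3
  n13 'b': b→14 e→19
  n14 'bb': e→15
  n15 'bbe': ·  ←P4
  n16 'c': c→17
  n17 'cc': e→18
  n18 'cce': ·  ←P5
  n19 'be': ·  ←P6

Failure links (BFS by depth):
  n1('a'): parent n0 fail=0; on 'a' 0 → fail=0;  out ∅∪∅=∅
  n4('e'): parent n0 fail=0; on 'e' 0 → fail=0;  out {1}∪∅={1}
  n13('b'): parent n0 fail=0; on 'b' 0 → fail=0;  out ∅∪∅=∅
  n16('c'): parent n0 fail=0; on 'c' 0 → fail=0;  out ∅∪∅=∅
  n2('ab'): parent n1 fail=0; on 'b' 0 → fail=13;  out ∅∪∅=∅
  n5('ad'): parent n1 fail=0; on 'd' 0 → fail=0;  out ∅∪∅=∅
  n8('ea'): parent n4 fail=0; on 'a' 0 → fail=1;  out ∅∪∅=∅
  n14('bb'): parent n13 fail=0; on 'b' 0 → fail=13;  out ∅∪∅=∅
  n17('cc'): parent n16 fail=0; on 'c' 0 → fail=16;  out ∅∪∅=∅
  n19('be'): parent n13 fail=0; on 'e' 0 → fail=4;  out {6}∪{1}={1,6}
  n3('abe'): parent n2 fail=13; on 'e' 13 → fail=19;  out {0}∪{1,6}={0,1,6}
  n6('adb'): parent n5 fail=0; on 'b' 0 → fail=13;  out ∅∪∅=∅
  n9('eab'): parent n8 fail=1; on 'b' 1 → fail=2;  out ∅∪∅=∅
  n15('bbe'): parent n14 fail=13; on 'e' 13 → fail=19;  out {4}∪{1,6}={1,4,6}
  n18('cce'): parent n17 fail=16; on 'e' 16→0 → fail=4;  out {5}∪{1}={1,5}
  n7('adbb'): parent n6 fail=13; on 'b' 13 → fail=14;  out {2}∪∅={2}
  n10('eaba'): parent n9 fail=2; on 'a' 2→13→0 → fail=1;  out ∅∪∅=∅
  n11('eabac'): parent n10 fail=1; on 'c' 1→0 → fail=16;  out ∅∪∅=∅
  n12('eabacb'): parent n11 fail=16; on 'b' 16→0 → fail=13;  out {3}∪∅={3}

Text stream:
i=0 'a': node 0→1
i=1 'd': node 1→5
i=2 'e': node 5→4 ·f  ** P1@[2:2]
i=3 'e': node 4→4 ·f  ** P1@[3:3]
i=4 'e': node 4→4 ·f  ** P1@[4:4]
i=5 'a': node 4→8
i=6 'b': node 8→9
i=7 'a': node 9→10
i=8 'c': node 10→11
i=9 'b': node 11→12  ** P3@[4:9]
i=10 'b': node 12→14 ·f
i=11 'e': node 14→15  ** P1@[11:11],P4@[9:11],P6@[10:11]
i=12 'a': node 15→8 ·f
i=13 'a': node 8→1 ·f
i=14 'd': node 1→5
i=15 'b': node 5→6
i=16 'b': node 6→7  ** P2@[13:16]
i=17 'a': node 7→1 ·f
i=18 'a': node 1→1 ·f
i=19 'b': node 1→2
i=20 'e': node 2→3  ** P0@[18:20],P1@[20:20],P6@[19:20]
i=21 'c': node 3→16 ·f
i=22 'c': node 16→17

Matches: [[2,1],[3,1],[4,1],[9,3],[11,1],[11,4],[11,6],[16,2],[20,0],[20,1],[20,6]]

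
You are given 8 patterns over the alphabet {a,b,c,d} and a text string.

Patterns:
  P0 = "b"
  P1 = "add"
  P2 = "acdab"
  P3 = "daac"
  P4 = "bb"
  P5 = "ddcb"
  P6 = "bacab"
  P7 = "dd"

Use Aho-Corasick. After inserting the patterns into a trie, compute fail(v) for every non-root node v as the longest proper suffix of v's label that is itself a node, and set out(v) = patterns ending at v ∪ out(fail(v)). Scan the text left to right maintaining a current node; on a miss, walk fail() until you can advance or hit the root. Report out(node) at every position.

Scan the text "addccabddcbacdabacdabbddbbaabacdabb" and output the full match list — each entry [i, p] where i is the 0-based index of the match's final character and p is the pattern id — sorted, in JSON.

Build automaton:
Trie (insert patterns):
  0='ε' goto a→2 b→1 d→9
  1='b' goto a→17 b→13  ←P0
  2='a' goto c→5 d→3
  3='ad' goto d→4
  4='add' goto ·  ←P1
  5='ac' goto d→6
  6='acd' goto a→7
  7='acda' goto b→8
  8='acdab' goto ·  ←P2
  9='d' goto a→10 d→14
  10='da' goto a→11
  11='daa' goto c→12
  12='daac' goto ·  ←P3
  13='bb' goto ·  ←P4
  14='dd' goto c→15  ←P7
  15='ddc' goto b→16
  16='ddcb' goto ·  ←P5
  17='ba' goto c→18
  18='bac' goto a→19
  19='baca' goto b→20
  20='bacab' goto ·  ←P6

BFS fail/out derivation:
  fail(1) 'b': from fail(0)=0 chase 'b': 0 ⇒ 0;  out={0}∪out(0)={0}
  fail(2) 'a': from fail(0)=0 chase 'a': 0 ⇒ 0;  out=∅∪out(0)=∅
  fail(9) 'd': from fail(0)=0 chase 'd': 0 ⇒ 0;  out=∅∪out(0)=∅
  fail(3) 'ad': from fail(2)=0 chase 'd': 0 ⇒ 9;  out=∅∪out(9)=∅
  fail(5) 'ac': from fail(2)=0 chase 'c': 0 ⇒ 0;  out=∅∪out(0)=∅
  fail(10) 'da': from fail(9)=0 chase 'a': 0 ⇒ 2;  out=∅∪out(2)=∅
  fail(13) 'bb': from fail(1)=0 chase 'b': 0 ⇒ 1;  out={4}∪out(1)={0,4}
  fail(14) 'dd': from fail(9)=0 chase 'd': 0 ⇒ 9;  out={7}∪out(9)={7}
  fail(17) 'ba': from fail(1)=0 chase 'a': 0 ⇒ 2;  out=∅∪out(2)=∅
  fail(4) 'add': from fail(3)=9 chase 'd': 9 ⇒ 14;  out={1}∪out(14)={1,7}
  fail(6) 'acd': from fail(5)=0 chase 'd': 0 ⇒ 9;  out=∅∪out(9)=∅
  fail(11) 'daa': from fail(10)=2 chase 'a': 2→0 ⇒ 2;  out=∅∪out(2)=∅
  fail(15) 'ddc': from fail(14)=9 chase 'c': 9→0 ⇒ 0;  out=∅∪out(0)=∅
  fail(18) 'bac': from fail(17)=2 chase 'c': 2 ⇒ 5;  out=∅∪out(5)=∅
  fail(7) 'acda': from fail(6)=9 chase 'a': 9 ⇒ 10;  out=∅∪out(10)=∅
  fail(12) 'daac': from fail(11)=2 chase 'c': 2 ⇒ 5;  out={3}∪out(5)={3}
  fail(16) 'ddcb': from fail(15)=0 chase 'b': 0 ⇒ 1;  out={5}∪out(1)={0,5}
  fail(19) 'baca': from fail(18)=5 chase 'a': 5→0 ⇒ 2;  out=∅∪out(2)=∅
  fail(8) 'acdab': from fail(7)=10 chase 'b': 10→2→0 ⇒ 1;  out={2}∪out(1)={0,2}
  fail(20) 'bacab': from fail(19)=2 chase 'b': 2→0 ⇒ 1;  out={6}∪out(1)={0,6}

Text stream:
pos 0 'a': at 2
pos 1 'd': at 3
pos 2 'd': at 4  emit P1@[0:2],P7@[1:2]
pos 3 'c': at 15 (fail-walked)
pos 4 'c': at 0 (fail-walked)
pos 5 'a': at 2
pos 6 'b': at 1 (fail-walked)  emit P0@[6:6]
pos 7 'd': at 9 (fail-walked)
pos 8 'd': at 14  emit P7@[7:8]
pos 9 'c': at 15
pos 10 'b': at 16  emit P0@[10:10],P5@[7:10]
pos 11 'a': at 17 (fail-walked)
pos 12 'c': at 18
pos 13 'd': at 6 (fail-walked)
pos 14 'a': at 7
pos 15 'b': at 8  emit P0@[15:15],P2@[11:15]
pos 16 'a': at 17 (fail-walked)
pos 17 'c': at 18
pos 18 'd': at 6 (fail-walked)
pos 19 'a': at 7
pos 20 'b': at 8  emit P0@[20:20],P2@[16:20]
pos 21 'b': at 13 (fail-walked)  emit P0@[21:21],P4@[20:21]
pos 22 'd': at 9 (fail-walked)
pos 23 'd': at 14  emit P7@[22:23]
pos 24 'b': at 1 (fail-walked)  emit P0@[24:24]
pos 25 'b': at 13  emit P0@[25:25],P4@[24:25]
pos 26 'a': at 17 (fail-walked)
pos 27 'a': at 2 (fail-walked)
pos 28 'b': at 1 (fail-walked)  emit P0@[28:28]
pos 29 'a': at 17
pos 30 'c': at 18
pos 31 'd': at 6 (fail-walked)
pos 32 'a': at 7
pos 33 'b': at 8  emit P0@[33:33],P2@[29:33]
pos 34 'b': at 13 (fail-walked)  emit P0@[34:34],P4@[33:34]

Result: [[2,1],[2,7],[6,0],[8,7],[10,0],[10,5],[15,0],[15,2],[20,0],[20,2],[21,0],[21,4],[23,7],[24,0],[25,0],[25,4],[28,0],[33,0],[33,2],[34,0],[34,4]]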